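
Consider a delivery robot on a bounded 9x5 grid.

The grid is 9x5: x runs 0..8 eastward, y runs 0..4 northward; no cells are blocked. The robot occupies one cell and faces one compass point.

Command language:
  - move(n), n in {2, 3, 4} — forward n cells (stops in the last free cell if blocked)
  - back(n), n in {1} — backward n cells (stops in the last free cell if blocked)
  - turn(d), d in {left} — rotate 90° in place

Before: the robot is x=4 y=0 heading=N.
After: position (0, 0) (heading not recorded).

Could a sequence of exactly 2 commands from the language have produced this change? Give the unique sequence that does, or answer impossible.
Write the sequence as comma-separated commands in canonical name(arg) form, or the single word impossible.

key: order matters: swapping turn(left) and move(4) lands elsewhere
from: x=4 y=0 heading=N
1. turn(left) → x=4 y=0 heading=W
2. move(4) → x=0 y=0 heading=W
all 25 alternatives checked — unique.

turn(left), move(4)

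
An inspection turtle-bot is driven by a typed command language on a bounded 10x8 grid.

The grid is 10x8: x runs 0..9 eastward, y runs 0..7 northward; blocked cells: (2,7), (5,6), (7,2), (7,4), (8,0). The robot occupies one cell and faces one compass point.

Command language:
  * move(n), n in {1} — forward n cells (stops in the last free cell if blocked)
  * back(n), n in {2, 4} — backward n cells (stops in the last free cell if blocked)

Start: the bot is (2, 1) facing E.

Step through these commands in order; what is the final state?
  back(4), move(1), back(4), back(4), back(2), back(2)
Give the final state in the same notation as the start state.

t0: (2, 1) facing E
step 1 (back(4)): (0, 1) facing E
step 2 (move(1)): (1, 1) facing E
step 3 (back(4)): (0, 1) facing E
step 4 (back(4)): (0, 1) facing E
step 5 (back(2)): (0, 1) facing E
step 6 (back(2)): (0, 1) facing E

(0, 1) facing E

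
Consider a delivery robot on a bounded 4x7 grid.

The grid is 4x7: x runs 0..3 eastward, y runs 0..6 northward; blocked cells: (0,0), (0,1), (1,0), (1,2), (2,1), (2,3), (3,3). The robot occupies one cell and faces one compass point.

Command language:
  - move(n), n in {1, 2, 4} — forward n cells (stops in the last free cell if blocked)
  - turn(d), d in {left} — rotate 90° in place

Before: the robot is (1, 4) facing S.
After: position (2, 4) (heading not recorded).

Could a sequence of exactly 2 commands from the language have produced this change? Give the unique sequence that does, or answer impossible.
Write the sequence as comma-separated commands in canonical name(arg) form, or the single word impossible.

key: order matters: swapping turn(left) and move(1) lands elsewhere
start: (1, 4) facing S
step 1 (turn(left)): (1, 4) facing E
step 2 (move(1)): (2, 4) facing E
all 16 alternatives checked — unique.

turn(left), move(1)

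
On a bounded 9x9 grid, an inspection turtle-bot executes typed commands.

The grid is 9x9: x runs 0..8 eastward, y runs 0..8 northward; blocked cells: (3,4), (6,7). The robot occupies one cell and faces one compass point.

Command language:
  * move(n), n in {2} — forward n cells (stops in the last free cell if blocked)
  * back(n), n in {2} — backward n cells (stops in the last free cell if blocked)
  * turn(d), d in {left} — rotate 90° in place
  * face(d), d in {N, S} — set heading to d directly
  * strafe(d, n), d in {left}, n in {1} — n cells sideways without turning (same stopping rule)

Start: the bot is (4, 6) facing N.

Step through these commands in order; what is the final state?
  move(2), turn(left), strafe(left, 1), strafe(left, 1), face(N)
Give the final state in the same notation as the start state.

from: (4, 6) facing N
t=1 move(2) ⇒ (4, 8) facing N
t=2 turn(left) ⇒ (4, 8) facing W
t=3 strafe(left, 1) ⇒ (4, 7) facing W
t=4 strafe(left, 1) ⇒ (4, 6) facing W
t=5 face(N) ⇒ (4, 6) facing N

(4, 6) facing N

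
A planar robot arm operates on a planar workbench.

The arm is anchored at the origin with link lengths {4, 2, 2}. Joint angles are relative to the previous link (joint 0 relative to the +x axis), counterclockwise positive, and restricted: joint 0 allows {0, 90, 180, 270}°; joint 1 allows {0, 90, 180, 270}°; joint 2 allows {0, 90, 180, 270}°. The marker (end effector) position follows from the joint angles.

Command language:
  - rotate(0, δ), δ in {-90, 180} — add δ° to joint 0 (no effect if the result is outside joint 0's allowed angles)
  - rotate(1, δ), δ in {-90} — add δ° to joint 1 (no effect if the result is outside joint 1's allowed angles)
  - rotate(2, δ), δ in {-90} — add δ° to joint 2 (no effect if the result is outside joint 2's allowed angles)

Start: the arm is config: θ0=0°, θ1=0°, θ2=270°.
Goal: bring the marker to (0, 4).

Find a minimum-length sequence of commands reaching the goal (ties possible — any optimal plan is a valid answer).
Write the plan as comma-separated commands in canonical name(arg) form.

rotate(0, 180), rotate(0, -90), rotate(2, -90)

from: config: θ0=0°, θ1=0°, θ2=270°
1. rotate(0, 180) → config: θ0=180°, θ1=0°, θ2=270°
2. rotate(0, -90) → config: θ0=90°, θ1=0°, θ2=270°
3. rotate(2, -90) → config: θ0=90°, θ1=0°, θ2=180°
minimal: 3 command(s), checked below 3.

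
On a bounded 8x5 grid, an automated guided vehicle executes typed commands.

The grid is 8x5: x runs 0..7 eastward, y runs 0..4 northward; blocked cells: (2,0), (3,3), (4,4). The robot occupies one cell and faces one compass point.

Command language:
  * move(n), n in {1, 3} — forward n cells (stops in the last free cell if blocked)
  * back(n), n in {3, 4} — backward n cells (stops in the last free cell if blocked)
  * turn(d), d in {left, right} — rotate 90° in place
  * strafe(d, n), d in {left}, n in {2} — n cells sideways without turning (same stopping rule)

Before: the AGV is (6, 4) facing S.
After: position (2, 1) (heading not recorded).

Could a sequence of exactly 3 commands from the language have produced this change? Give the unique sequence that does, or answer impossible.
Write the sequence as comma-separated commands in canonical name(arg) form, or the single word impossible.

key: running back(4) before move(3) would end elsewhere — order is forced
start: (6, 4) facing S
step 1 (move(3)): (6, 1) facing S
step 2 (turn(left)): (6, 1) facing E
step 3 (back(4)): (2, 1) facing E
uniquely the one of 343 3-step routes that fits.

move(3), turn(left), back(4)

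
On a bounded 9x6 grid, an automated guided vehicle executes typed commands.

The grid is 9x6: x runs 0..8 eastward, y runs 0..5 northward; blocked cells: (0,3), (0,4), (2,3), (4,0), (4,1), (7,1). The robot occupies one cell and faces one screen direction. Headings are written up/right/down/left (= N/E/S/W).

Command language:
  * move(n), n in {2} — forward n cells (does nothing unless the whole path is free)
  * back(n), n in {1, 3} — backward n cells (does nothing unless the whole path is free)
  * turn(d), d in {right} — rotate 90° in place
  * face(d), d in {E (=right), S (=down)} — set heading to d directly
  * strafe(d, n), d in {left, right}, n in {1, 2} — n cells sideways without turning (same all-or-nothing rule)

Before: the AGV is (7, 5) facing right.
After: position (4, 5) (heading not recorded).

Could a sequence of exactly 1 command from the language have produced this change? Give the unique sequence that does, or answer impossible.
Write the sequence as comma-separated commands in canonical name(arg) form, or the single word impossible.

start: (7, 5) facing right
[1] after back(3): (4, 5) facing right
uniquely the one of 10 1-step routes that fits.

back(3)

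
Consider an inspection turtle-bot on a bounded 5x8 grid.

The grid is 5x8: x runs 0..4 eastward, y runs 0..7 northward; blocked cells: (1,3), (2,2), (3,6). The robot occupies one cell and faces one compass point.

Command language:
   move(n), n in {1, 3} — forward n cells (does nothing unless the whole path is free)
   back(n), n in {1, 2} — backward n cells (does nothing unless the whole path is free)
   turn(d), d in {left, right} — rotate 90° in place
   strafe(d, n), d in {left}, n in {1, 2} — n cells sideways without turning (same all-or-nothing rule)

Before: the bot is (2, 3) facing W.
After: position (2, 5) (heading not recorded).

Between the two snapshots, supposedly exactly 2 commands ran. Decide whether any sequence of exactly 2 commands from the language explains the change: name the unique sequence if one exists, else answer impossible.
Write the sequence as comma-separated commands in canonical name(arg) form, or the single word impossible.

key: order matters: swapping turn(left) and back(2) lands elsewhere
initial: (2, 3) facing W
1. turn(left) → (2, 3) facing S
2. back(2) → (2, 5) facing S
uniquely the one of 64 2-step routes that fits.

turn(left), back(2)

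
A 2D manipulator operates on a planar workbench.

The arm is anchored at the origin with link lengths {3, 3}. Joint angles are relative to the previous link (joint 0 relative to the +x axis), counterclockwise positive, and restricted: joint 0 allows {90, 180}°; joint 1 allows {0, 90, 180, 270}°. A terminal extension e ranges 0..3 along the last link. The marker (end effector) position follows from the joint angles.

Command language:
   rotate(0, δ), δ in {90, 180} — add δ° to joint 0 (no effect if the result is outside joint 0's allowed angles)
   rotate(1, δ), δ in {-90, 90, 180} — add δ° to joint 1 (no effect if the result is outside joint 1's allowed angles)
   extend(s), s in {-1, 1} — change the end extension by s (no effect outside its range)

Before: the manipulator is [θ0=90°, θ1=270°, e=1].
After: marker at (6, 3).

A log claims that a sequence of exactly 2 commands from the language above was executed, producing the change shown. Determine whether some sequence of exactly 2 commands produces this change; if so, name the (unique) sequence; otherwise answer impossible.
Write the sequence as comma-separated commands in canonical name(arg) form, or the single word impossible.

extend(1), extend(1)

start: [θ0=90°, θ1=270°, e=1]
1. extend(1) → [θ0=90°, θ1=270°, e=2]
2. extend(1) → [θ0=90°, θ1=270°, e=3]
no rival 2-sequence matches.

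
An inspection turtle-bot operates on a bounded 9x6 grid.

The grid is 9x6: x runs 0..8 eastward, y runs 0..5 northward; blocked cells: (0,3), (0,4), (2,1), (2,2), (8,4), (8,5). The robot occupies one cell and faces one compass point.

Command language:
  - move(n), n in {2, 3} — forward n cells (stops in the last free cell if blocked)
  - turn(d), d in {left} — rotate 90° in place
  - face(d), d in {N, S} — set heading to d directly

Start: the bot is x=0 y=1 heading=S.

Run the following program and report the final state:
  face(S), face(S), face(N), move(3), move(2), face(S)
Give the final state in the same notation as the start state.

t0: x=0 y=1 heading=S
[1] after face(S): x=0 y=1 heading=S
[2] after face(S): x=0 y=1 heading=S
[3] after face(N): x=0 y=1 heading=N
[4] after move(3): x=0 y=2 heading=N
[5] after move(2): x=0 y=2 heading=N
[6] after face(S): x=0 y=2 heading=S

x=0 y=2 heading=S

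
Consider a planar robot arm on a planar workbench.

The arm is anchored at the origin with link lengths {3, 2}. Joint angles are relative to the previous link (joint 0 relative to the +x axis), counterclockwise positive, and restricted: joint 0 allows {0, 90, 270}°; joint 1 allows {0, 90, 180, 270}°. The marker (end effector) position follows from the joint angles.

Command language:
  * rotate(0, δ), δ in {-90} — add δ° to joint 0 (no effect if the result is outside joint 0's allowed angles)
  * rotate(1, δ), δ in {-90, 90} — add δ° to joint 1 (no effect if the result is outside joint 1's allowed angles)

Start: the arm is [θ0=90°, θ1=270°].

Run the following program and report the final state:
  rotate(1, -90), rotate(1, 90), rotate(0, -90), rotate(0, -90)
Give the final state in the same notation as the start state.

[θ0=270°, θ1=270°]

begin: [θ0=90°, θ1=270°]
[1] after rotate(1, -90): [θ0=90°, θ1=180°]
[2] after rotate(1, 90): [θ0=90°, θ1=270°]
[3] after rotate(0, -90): [θ0=0°, θ1=270°]
[4] after rotate(0, -90): [θ0=270°, θ1=270°]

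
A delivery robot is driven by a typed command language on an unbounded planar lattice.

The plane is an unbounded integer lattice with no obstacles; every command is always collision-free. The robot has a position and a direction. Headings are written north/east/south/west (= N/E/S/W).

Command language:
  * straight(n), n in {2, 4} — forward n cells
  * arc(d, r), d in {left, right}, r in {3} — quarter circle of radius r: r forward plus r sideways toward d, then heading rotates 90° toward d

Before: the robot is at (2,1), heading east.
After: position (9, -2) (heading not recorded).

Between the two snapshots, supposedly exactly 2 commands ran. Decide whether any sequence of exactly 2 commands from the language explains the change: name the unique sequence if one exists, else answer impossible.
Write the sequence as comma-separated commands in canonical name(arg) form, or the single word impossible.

straight(4), arc(right, 3)

key: running arc(right, 3) before straight(4) would end elsewhere — order is forced
t0: at (2,1), heading east
step 1 (straight(4)): at (6,1), heading east
step 2 (arc(right, 3)): at (9,-2), heading south
all 16 alternatives checked — unique.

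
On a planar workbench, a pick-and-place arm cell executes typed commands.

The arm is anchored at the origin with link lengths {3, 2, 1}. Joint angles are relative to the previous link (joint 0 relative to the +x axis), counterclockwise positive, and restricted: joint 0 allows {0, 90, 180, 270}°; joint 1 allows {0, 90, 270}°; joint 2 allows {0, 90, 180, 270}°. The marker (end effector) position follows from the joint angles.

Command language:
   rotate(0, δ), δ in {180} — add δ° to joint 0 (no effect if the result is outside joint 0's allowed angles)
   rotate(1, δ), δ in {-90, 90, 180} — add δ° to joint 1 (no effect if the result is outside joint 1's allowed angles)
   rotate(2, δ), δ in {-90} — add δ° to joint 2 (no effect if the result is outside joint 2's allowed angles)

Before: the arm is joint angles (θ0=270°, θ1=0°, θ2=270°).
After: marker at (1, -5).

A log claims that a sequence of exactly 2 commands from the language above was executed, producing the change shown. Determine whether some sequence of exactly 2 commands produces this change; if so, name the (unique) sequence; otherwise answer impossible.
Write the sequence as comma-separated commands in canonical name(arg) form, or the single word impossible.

rotate(2, -90), rotate(2, -90)

begin: joint angles (θ0=270°, θ1=0°, θ2=270°)
1. rotate(2, -90) → joint angles (θ0=270°, θ1=0°, θ2=180°)
2. rotate(2, -90) → joint angles (θ0=270°, θ1=0°, θ2=90°)
no rival 2-sequence matches.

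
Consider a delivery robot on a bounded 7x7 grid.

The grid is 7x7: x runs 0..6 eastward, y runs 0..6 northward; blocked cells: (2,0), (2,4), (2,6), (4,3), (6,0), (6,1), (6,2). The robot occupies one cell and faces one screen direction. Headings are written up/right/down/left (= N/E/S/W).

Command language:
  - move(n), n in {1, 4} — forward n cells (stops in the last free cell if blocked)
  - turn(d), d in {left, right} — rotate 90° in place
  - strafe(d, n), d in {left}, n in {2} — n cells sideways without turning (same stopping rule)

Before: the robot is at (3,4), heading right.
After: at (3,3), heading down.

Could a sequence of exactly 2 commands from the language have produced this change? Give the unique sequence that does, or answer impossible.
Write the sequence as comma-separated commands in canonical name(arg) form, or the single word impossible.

turn(right), move(1)

key: running move(1) before turn(right) would end elsewhere — order is forced
begin: at (3,4), heading right
1. turn(right) → at (3,4), heading down
2. move(1) → at (3,3), heading down
uniquely the one of 25 2-step routes that fits.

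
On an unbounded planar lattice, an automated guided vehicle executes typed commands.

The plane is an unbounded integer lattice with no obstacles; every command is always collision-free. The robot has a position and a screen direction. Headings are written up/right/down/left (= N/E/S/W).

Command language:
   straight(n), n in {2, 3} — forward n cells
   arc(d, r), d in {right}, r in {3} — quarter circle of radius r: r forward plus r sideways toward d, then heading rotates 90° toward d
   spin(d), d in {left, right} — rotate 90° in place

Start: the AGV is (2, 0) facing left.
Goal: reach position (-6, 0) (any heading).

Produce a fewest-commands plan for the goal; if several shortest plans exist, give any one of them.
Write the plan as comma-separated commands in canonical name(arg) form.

straight(2), straight(3), straight(3)

from: (2, 0) facing left
1. straight(2) → (0, 0) facing left
2. straight(3) → (-3, 0) facing left
3. straight(3) → (-6, 0) facing left
nothing shorter than 3 reaches the goal.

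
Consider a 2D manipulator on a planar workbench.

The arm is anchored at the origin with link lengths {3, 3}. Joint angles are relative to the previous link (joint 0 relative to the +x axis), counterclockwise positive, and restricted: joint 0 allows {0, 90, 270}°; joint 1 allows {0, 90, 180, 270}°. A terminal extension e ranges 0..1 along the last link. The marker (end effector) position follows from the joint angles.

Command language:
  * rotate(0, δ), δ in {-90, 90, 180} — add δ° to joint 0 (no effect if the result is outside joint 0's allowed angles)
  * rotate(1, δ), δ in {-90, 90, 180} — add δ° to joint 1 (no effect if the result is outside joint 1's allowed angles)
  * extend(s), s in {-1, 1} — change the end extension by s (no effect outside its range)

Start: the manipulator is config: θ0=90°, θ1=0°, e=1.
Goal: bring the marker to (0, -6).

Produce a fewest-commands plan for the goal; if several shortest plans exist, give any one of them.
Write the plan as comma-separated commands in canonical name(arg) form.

begin: config: θ0=90°, θ1=0°, e=1
step 1 (extend(-1)): config: θ0=90°, θ1=0°, e=0
step 2 (rotate(0, 180)): config: θ0=270°, θ1=0°, e=0
shorter routes all fall short; 2 is best.

extend(-1), rotate(0, 180)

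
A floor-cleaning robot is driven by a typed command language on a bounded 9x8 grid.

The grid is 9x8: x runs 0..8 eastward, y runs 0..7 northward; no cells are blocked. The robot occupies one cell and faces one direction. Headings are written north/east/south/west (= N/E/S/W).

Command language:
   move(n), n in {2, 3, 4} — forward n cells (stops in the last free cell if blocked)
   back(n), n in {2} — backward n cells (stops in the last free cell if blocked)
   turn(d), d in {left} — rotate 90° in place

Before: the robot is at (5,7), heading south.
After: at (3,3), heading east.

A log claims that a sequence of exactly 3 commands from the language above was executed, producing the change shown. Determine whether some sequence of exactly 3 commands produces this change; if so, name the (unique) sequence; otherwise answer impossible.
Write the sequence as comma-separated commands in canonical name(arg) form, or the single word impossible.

move(4), turn(left), back(2)

key: running back(2) before move(4) would end elsewhere — order is forced
begin: at (5,7), heading south
t=1 move(4) ⇒ at (5,3), heading south
t=2 turn(left) ⇒ at (5,3), heading east
t=3 back(2) ⇒ at (3,3), heading east
no rival 3-sequence matches.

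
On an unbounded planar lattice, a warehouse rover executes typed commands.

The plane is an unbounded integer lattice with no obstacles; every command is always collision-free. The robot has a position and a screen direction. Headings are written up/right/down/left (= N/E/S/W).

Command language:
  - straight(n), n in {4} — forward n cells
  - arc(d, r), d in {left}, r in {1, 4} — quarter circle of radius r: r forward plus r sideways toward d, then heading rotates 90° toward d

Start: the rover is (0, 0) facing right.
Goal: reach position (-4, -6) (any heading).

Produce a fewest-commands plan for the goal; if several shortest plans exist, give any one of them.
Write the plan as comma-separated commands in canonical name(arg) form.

arc(left, 1), arc(left, 1), arc(left, 4), straight(4)

from: (0, 0) facing right
t=1 arc(left, 1) ⇒ (1, 1) facing up
t=2 arc(left, 1) ⇒ (0, 2) facing left
t=3 arc(left, 4) ⇒ (-4, -2) facing down
t=4 straight(4) ⇒ (-4, -6) facing down
shorter routes all fall short; 4 is best.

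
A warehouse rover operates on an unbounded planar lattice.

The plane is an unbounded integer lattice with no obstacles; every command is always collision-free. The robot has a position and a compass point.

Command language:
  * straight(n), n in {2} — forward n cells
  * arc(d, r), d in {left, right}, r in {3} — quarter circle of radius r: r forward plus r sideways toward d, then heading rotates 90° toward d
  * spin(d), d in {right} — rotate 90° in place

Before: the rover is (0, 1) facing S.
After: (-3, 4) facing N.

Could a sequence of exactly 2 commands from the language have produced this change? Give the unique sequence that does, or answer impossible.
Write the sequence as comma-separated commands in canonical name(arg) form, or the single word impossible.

key: cell and facing (now N) both changed — the 2 commands mix motion and turning
initial: (0, 1) facing S
t=1 spin(right) ⇒ (0, 1) facing W
t=2 arc(right, 3) ⇒ (-3, 4) facing N
no rival 2-sequence matches.

spin(right), arc(right, 3)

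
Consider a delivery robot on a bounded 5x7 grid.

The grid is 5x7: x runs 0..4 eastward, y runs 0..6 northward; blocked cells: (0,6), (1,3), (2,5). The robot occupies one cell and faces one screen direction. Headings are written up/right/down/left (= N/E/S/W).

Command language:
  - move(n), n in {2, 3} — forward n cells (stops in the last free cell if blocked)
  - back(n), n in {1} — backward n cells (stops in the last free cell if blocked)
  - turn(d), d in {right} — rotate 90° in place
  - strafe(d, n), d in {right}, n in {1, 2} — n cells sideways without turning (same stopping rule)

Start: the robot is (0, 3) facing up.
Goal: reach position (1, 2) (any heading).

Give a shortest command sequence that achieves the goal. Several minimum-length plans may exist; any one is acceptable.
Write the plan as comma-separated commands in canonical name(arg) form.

from: (0, 3) facing up
t=1 back(1) ⇒ (0, 2) facing up
t=2 strafe(right, 1) ⇒ (1, 2) facing up
no 1-step plan works, so 2 is optimal.

back(1), strafe(right, 1)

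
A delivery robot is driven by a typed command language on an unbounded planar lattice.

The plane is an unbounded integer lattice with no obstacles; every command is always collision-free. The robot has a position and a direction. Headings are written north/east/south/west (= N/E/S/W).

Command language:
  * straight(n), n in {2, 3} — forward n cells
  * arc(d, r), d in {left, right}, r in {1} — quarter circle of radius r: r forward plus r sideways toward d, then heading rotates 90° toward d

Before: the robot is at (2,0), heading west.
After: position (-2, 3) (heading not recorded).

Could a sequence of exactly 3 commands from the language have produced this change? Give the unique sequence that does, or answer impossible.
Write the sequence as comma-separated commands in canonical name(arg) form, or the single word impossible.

key: running straight(2) before straight(3) would end elsewhere — order is forced
initial: at (2,0), heading west
[1] after straight(3): at (-1,0), heading west
[2] after arc(right, 1): at (-2,1), heading north
[3] after straight(2): at (-2,3), heading north
no rival 3-sequence matches.

straight(3), arc(right, 1), straight(2)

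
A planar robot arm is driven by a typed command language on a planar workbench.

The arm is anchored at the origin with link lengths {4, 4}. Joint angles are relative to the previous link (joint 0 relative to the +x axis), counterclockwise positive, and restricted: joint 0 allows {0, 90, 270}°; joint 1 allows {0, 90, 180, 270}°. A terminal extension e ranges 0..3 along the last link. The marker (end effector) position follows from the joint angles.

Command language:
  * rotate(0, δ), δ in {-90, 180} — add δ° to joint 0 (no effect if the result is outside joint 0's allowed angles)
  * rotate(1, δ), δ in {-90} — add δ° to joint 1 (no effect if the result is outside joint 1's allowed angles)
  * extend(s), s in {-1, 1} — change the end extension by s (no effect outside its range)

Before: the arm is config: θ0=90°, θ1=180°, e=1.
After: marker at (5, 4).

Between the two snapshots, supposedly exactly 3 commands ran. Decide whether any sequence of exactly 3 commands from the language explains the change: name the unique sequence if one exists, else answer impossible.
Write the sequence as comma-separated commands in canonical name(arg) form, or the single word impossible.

rotate(1, -90), rotate(1, -90), rotate(1, -90)

t0: config: θ0=90°, θ1=180°, e=1
t=1 rotate(1, -90) ⇒ config: θ0=90°, θ1=90°, e=1
t=2 rotate(1, -90) ⇒ config: θ0=90°, θ1=0°, e=1
t=3 rotate(1, -90) ⇒ config: θ0=90°, θ1=270°, e=1
no other 3-command option fits: unique.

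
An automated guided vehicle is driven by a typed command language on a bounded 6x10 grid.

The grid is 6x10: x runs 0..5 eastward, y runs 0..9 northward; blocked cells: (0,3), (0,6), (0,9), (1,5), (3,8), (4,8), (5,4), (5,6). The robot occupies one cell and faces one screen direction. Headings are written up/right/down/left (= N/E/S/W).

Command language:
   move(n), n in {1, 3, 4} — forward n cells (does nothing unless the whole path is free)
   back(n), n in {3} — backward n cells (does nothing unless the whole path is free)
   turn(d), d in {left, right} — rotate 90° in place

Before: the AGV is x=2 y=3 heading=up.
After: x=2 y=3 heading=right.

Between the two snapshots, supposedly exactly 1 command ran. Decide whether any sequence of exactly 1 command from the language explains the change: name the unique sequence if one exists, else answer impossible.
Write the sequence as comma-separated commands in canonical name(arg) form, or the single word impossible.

turn(right)

key: (2,3) unchanged — the single command moves nothing
start: x=2 y=3 heading=up
step 1 (turn(right)): x=2 y=3 heading=right
uniquely the one of 6 1-step routes that fits.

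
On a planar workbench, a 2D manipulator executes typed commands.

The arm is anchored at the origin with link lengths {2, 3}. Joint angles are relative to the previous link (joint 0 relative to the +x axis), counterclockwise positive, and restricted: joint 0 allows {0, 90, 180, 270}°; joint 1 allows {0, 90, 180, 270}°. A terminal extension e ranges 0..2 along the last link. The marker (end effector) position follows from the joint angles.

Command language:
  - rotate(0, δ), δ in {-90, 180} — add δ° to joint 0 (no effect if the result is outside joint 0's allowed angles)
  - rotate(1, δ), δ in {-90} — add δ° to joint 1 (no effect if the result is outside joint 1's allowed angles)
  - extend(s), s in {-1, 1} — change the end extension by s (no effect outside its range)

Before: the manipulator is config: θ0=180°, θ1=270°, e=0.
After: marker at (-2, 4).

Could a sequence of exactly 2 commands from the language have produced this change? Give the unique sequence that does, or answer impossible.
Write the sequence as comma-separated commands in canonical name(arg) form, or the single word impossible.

key: running extend(1) before extend(-1) would end elsewhere — order is forced
from: config: θ0=180°, θ1=270°, e=0
[1] after extend(-1): config: θ0=180°, θ1=270°, e=0
[2] after extend(1): config: θ0=180°, θ1=270°, e=1
no other 2-command option fits: unique.

extend(-1), extend(1)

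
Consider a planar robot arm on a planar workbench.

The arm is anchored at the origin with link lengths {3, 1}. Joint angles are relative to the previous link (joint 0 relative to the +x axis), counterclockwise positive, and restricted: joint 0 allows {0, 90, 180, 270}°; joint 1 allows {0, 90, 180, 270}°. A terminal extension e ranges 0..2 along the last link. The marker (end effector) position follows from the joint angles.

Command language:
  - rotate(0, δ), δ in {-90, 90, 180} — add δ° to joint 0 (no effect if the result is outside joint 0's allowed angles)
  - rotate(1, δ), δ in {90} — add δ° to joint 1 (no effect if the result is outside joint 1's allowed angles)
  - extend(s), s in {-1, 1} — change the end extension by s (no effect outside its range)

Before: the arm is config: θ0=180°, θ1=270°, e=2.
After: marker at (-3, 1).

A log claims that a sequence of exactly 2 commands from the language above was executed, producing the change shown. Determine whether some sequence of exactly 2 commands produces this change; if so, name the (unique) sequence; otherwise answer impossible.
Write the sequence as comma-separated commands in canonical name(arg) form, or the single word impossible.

extend(-1), extend(-1)

initial: config: θ0=180°, θ1=270°, e=2
1. extend(-1) → config: θ0=180°, θ1=270°, e=1
2. extend(-1) → config: θ0=180°, θ1=270°, e=0
all 36 alternatives checked — unique.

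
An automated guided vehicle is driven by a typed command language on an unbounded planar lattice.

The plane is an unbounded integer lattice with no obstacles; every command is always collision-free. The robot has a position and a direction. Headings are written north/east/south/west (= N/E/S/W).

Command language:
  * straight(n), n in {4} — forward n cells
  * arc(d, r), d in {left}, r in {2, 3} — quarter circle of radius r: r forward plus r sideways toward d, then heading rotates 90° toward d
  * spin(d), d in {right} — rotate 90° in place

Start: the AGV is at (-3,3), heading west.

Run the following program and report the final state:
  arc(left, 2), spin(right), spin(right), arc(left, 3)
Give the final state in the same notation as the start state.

at (-8,4), heading west

t0: at (-3,3), heading west
step 1 (arc(left, 2)): at (-5,1), heading south
step 2 (spin(right)): at (-5,1), heading west
step 3 (spin(right)): at (-5,1), heading north
step 4 (arc(left, 3)): at (-8,4), heading west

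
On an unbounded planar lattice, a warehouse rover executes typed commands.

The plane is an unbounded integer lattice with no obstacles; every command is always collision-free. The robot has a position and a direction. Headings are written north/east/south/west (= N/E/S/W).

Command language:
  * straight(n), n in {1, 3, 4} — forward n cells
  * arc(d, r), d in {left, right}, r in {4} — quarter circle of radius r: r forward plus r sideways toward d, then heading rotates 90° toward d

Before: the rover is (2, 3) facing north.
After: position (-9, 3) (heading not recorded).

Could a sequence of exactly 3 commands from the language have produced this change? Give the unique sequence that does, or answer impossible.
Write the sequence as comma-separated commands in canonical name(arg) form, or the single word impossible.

from: (2, 3) facing north
step 1 (arc(left, 4)): (-2, 7) facing west
step 2 (straight(3)): (-5, 7) facing west
step 3 (arc(left, 4)): (-9, 3) facing south
uniquely the one of 125 3-step routes that fits.

arc(left, 4), straight(3), arc(left, 4)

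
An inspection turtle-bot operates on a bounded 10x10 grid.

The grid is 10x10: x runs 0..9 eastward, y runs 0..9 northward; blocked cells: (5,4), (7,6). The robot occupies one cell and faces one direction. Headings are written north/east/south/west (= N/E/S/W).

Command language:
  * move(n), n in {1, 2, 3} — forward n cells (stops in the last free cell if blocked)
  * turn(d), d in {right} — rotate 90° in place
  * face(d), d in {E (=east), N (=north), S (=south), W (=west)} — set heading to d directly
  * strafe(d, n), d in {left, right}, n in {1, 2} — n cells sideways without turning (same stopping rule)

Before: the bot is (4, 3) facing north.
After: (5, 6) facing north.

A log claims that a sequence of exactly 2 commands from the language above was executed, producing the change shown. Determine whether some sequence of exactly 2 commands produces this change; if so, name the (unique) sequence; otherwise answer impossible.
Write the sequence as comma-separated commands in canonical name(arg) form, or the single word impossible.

move(3), strafe(right, 1)

key: still facing N at the end — nothing in the sequence rotates
t0: (4, 3) facing north
[1] after move(3): (4, 6) facing north
[2] after strafe(right, 1): (5, 6) facing north
all 144 alternatives checked — unique.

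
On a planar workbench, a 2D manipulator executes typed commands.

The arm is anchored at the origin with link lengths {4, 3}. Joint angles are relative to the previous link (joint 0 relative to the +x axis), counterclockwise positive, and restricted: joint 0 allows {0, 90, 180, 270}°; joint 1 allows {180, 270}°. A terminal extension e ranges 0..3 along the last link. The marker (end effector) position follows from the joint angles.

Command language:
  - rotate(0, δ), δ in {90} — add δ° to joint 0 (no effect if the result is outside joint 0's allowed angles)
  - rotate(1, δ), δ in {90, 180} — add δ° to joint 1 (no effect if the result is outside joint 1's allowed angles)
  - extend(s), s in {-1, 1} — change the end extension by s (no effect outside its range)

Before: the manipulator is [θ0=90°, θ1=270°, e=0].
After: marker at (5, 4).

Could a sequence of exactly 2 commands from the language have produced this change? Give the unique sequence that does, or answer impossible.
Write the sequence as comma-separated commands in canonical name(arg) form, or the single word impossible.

initial: [θ0=90°, θ1=270°, e=0]
t=1 extend(1) ⇒ [θ0=90°, θ1=270°, e=1]
t=2 extend(1) ⇒ [θ0=90°, θ1=270°, e=2]
uniquely the one of 25 2-step routes that fits.

extend(1), extend(1)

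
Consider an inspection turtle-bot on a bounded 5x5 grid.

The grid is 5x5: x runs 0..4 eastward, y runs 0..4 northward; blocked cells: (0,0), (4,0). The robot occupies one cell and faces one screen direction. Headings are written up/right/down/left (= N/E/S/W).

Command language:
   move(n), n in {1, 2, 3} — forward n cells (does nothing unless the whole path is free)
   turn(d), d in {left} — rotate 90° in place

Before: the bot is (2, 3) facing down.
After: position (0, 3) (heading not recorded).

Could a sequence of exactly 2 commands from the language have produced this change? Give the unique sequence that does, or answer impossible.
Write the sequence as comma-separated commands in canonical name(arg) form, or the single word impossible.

every 2-command combo misses the target.

impossible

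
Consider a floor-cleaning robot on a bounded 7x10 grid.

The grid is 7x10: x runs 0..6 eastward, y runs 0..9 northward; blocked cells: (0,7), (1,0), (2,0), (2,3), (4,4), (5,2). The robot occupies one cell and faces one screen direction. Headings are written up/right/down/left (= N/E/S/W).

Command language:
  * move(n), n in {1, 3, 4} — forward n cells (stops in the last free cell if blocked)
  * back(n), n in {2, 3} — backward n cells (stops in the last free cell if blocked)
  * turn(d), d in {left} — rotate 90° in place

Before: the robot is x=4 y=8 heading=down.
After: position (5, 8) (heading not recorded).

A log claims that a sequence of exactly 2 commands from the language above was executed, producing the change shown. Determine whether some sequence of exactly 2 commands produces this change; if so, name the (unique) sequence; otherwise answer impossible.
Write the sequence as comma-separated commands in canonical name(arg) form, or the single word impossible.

key: order matters: swapping turn(left) and move(1) lands elsewhere
t0: x=4 y=8 heading=down
step 1 (turn(left)): x=4 y=8 heading=right
step 2 (move(1)): x=5 y=8 heading=right
no rival 2-sequence matches.

turn(left), move(1)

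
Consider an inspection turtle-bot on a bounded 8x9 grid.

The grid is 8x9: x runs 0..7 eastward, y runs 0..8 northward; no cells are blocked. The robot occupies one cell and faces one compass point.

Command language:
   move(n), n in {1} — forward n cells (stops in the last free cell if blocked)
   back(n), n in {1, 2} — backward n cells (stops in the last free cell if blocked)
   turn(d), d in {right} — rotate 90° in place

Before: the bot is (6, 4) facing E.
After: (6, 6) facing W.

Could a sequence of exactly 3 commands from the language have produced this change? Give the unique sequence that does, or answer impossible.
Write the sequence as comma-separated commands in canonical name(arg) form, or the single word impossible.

turn(right), back(2), turn(right)

key: position moved to (6,6) AND the heading swung to W — translation plus rotation needed
from: (6, 4) facing E
[1] after turn(right): (6, 4) facing S
[2] after back(2): (6, 6) facing S
[3] after turn(right): (6, 6) facing W
no rival 3-sequence matches.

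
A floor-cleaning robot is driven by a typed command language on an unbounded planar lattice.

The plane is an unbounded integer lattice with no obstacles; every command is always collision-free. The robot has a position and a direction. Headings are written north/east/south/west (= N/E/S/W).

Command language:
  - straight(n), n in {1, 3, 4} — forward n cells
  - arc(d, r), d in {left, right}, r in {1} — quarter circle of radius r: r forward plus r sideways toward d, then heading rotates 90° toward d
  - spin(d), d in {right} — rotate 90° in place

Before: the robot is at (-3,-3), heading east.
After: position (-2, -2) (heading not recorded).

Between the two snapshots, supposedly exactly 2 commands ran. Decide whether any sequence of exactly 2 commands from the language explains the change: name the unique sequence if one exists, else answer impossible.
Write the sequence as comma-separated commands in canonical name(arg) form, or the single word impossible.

key: order matters: swapping arc(left, 1) and spin(right) lands elsewhere
t0: at (-3,-3), heading east
t=1 arc(left, 1) ⇒ at (-2,-2), heading north
t=2 spin(right) ⇒ at (-2,-2), heading east
all 36 alternatives checked — unique.

arc(left, 1), spin(right)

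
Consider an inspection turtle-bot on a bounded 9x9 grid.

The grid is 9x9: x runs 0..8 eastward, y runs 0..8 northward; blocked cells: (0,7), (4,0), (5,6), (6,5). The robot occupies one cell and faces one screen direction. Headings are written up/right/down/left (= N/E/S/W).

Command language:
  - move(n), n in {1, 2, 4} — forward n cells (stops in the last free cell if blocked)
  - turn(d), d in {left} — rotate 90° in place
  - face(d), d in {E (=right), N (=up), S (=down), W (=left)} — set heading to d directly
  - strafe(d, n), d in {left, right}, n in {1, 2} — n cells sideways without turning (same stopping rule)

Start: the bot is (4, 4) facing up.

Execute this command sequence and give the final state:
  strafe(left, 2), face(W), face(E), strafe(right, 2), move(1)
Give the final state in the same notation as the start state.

(3, 2) facing right

from: (4, 4) facing up
t=1 strafe(left, 2) ⇒ (2, 4) facing up
t=2 face(W) ⇒ (2, 4) facing left
t=3 face(E) ⇒ (2, 4) facing right
t=4 strafe(right, 2) ⇒ (2, 2) facing right
t=5 move(1) ⇒ (3, 2) facing right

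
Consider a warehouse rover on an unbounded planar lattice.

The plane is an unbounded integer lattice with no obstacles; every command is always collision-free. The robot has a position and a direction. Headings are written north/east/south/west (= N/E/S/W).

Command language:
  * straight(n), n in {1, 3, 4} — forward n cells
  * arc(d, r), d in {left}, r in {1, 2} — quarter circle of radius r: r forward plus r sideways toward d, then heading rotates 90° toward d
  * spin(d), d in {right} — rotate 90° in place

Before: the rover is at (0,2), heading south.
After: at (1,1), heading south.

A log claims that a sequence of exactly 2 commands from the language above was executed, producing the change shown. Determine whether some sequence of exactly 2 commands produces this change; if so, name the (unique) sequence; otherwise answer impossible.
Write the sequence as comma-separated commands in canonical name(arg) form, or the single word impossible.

arc(left, 1), spin(right)

key: running spin(right) before arc(left, 1) would end elsewhere — order is forced
begin: at (0,2), heading south
step 1 (arc(left, 1)): at (1,1), heading east
step 2 (spin(right)): at (1,1), heading south
no rival 2-sequence matches.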